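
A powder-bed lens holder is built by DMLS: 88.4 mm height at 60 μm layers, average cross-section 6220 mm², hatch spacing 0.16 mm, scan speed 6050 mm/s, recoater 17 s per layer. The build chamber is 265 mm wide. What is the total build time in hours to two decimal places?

9.59 hours

Layers = ⌈88.4/0.06⌉ = 1474.
Hatch length per layer = 6220 / 0.16 = 38875 mm.
Laser time per layer: 38875 / 6050 → 6.4256 s.
Layer cycle = 6.4256 + 17 = 23.4256 s.
1474 layers × 23.4256 s/layer = 34529.3344 s, i.e. 9.59 hours.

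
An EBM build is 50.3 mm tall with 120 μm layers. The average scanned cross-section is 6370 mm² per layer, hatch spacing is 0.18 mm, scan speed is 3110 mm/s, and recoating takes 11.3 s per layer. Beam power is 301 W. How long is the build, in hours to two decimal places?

2.65 hours

Layers = ⌈50.3/0.12⌉ = 420.
Per-layer scan distance = 6370 / 0.18 = 35388.9 mm.
Scan time per layer: 35388.9 / 3110 → 11.3791 s.
Time per layer: 11.3791 + 11.3 → 22.6791 s.
420 layers × 22.6791 s/layer = 9525.222 s, i.e. 2.65 hours.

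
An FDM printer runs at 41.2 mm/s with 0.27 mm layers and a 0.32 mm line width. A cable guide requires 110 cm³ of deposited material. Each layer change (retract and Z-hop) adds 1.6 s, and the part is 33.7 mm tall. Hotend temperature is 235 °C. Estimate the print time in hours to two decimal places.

Bead cross-section = 0.27 × 0.32 = 0.0864 mm².
Total extruded path = 110000/0.0864 = 1273148.1 mm.
Print-move time = 1273148.1 / 41.2 = 30901.7 s.
Layer count = ceil(33.7 / 0.27) = 125.
Z-hop total = 125 × 1.6, so 200 s.
Total = 30901.7 + 200 = 31101.7 s = 8.64 hours.

8.64 hours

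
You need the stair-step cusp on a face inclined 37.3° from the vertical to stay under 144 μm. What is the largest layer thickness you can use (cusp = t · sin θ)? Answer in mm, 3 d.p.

Layer height = cusp / sin(37.3°) = 0.144 / 0.6060 = 0.238 mm.

0.238 mm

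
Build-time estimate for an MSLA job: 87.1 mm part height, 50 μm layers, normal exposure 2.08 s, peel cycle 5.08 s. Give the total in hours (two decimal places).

3.46 hours

Layers = ⌈87.1/0.05⌉ = 1742.
Cycle time = 2.08 + 5.08, so 7.16 s.
Build time: 1742 × 7.16 s = 12472.72 s, i.e. 3.46 hours.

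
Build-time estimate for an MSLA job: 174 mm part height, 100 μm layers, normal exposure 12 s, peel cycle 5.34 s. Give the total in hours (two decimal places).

Number of layers: 174 / 0.1 → 1740 (rounded up).
Per-layer time = 12 + 5.34 = 17.34 s.
Build time: 1740 × 17.34 s = 30171.6 s, i.e. 8.38 hours.

8.38 hours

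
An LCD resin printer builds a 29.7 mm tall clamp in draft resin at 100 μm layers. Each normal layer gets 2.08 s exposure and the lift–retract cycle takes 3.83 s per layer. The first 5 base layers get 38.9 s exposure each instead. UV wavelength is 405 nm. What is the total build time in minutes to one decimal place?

32.3 minutes

Layer count = ceil(29.7 / 0.1) = 297.
Bottom layers = 5 × (38.9 + 3.83) = 213.65 s.
Remaining layers: 292 × (2.08 + 3.83) → 1725.72 s.
Sum: 213.65 + 1725.72 = 1939.37 s → 32.3 minutes.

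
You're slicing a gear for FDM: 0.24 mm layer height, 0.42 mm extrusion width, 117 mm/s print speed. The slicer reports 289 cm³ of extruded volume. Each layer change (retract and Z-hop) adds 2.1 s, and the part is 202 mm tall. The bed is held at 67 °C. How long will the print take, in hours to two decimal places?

7.30 hours

Line area = 0.24 × 0.42, so 0.1008 mm².
Toolpath length = 289 cm³ / 0.1008 mm² = 289000 / 0.1008 = 2867063.5 mm.
Print-move time = 2867063.5 / 117 = 24504.8 s.
Layers = ⌈202/0.24⌉ = 842.
Z-hop total: 842 × 2.1 → 1768.2 s.
Total = 24504.8 + 1768.2 = 26273 s = 7.30 hours.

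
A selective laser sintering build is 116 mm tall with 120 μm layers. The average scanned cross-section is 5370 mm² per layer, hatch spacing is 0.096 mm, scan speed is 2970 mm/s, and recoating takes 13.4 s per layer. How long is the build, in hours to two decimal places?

Number of layers: 116 / 0.12 → 967 (rounded up).
Per-layer scan distance = 5370 / 0.096, so 55937.5 mm.
Laser time per layer = 55937.5 / 2970, so 18.8342 s.
Time per layer = 18.8342 + 13.4, so 32.2342 s.
Total: 967 × 32.2342 s = 31170.4714 s → 8.66 hours.

8.66 hours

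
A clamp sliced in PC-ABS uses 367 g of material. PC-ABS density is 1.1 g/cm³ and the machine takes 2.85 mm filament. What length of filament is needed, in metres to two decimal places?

Volume = 367 g / 1.1 g·cm⁻³ = 333.6364 cm³ = 333636.4 mm³.
A = π r² = π × 1.425² = 6.3794 mm².
L = V/A = 333636.4/6.3794 = 52299.02 mm → 52.30 m.

52.30 m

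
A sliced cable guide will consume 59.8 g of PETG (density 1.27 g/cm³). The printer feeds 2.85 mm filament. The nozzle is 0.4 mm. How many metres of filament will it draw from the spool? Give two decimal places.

Extruded volume: 59.8/1.27 = 47.0866 cm³ (47086.6 mm³).
Filament cross-section = π × (2.85/2)² = 6.3794 mm².
L = V/A = 47086.6/6.3794 = 7381.04 mm → 7.38 m.

7.38 m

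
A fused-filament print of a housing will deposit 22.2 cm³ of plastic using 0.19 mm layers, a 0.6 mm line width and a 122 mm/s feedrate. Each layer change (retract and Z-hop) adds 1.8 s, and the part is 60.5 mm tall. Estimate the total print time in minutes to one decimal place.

Bead cross-section = 0.19 × 0.6, so 0.114 mm².
Toolpath length = 22.2 cm³ / 0.114 mm² = 22200 / 0.114 = 194736.8 mm.
Print-move time: 194736.8 / 122 → 1596.2 s.
Layer count = ceil(60.5 / 0.19) = 319.
Z-hop total: 319 × 1.8 → 574.2 s.
Total = 1596.2 + 574.2 = 2170.4 s = 36.2 minutes.

36.2 minutes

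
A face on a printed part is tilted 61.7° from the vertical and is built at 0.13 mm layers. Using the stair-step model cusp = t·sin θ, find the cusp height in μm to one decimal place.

114.5 μm

h_c = t·sin θ = 0.13 × 0.8805 = 0.114465 mm (114.5 μm).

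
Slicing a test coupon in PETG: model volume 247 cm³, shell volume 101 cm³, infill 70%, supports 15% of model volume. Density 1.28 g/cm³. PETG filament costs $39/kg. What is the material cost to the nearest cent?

$11.99

Infill region: 247 − 101 → 146 cm³.
Infill volume: 0.70 × 146 → 102.2 cm³.
Support = 0.15 × 247 = 37.05 cm³.
Total printed volume = 101 + 102.2 + 37.05, so 240.25 cm³.
Mass = 240.25 × 1.28 = 307.52 g.
At $39/kg: 307.52/1000 × 39 = $11.99.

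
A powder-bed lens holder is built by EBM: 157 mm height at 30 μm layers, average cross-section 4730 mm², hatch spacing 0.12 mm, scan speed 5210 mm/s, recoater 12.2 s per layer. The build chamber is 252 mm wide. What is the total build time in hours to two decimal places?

28.74 hours

Layers = ⌈157/0.03⌉ = 5234.
Hatch length per layer = 4730 / 0.12 = 39416.7 mm.
Beam time per layer: 39416.7 / 5210 → 7.5656 s.
Layer cycle = 7.5656 + 12.2 = 19.7656 s.
Build time = 5234 × 19.7656 = 103453.1504 s = 28.74 hours.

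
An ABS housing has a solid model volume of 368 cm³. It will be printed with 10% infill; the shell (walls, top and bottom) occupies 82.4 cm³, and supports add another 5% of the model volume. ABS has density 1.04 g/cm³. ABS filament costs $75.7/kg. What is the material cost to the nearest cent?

Infill region = 368 − 82.4, so 285.6 cm³.
Deposited infill = 0.10 × 285.6 = 28.56 cm³.
Support = 0.05 × 368 = 18.4 cm³.
Total extruded: 82.4 + 28.56 + 18.4 → 129.36 cm³.
Mass = 129.36 × 1.04 = 134.5344 g.
At $75.7/kg: 134.5344/1000 × 75.7 = $10.18.

$10.18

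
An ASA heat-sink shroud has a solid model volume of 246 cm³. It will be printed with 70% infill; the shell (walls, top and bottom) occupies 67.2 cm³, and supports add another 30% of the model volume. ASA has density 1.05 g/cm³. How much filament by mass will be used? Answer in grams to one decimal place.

279.5 g

Infill region: 246 − 67.2 → 178.8 cm³.
Infill deposited = 0.70 × 178.8, so 125.16 cm³.
Support: 0.30 × 246 → 73.8 cm³.
Deposited volume = 67.2 + 125.16 + 73.8, so 266.16 cm³.
Mass: 266.16 × 1.05 → 279.468 g.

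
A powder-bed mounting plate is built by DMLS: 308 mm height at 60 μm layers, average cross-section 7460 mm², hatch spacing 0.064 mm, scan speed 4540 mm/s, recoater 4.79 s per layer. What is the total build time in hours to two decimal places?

Layer count = ceil(308 / 0.06) = 5134.
Scan path per layer = 7460 / 0.064, so 116562.5 mm.
Scan time per layer = 116562.5 / 4540, so 25.6746 s.
Per-layer time = 25.6746 + 4.79, so 30.4646 s.
5134 layers × 30.4646 s/layer = 156405.2564 s, i.e. 43.45 hours.

43.45 hours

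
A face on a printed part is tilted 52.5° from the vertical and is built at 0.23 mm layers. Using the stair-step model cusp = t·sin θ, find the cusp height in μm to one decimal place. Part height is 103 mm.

182.5 μm

Cusp = layer height × sin(52.5°) = 0.23 × 0.7934 = 0.182482 mm = 182.5 μm.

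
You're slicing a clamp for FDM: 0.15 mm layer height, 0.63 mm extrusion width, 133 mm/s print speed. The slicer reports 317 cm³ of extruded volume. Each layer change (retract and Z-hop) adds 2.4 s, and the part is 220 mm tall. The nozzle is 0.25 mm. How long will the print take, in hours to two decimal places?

7.98 hours

Line area = 0.15 × 0.63 = 0.0945 mm².
Total extruded path = 317000/0.0945 = 3354497.4 mm.
Extrusion time = 3354497.4 / 133, so 25221.8 s.
Layer count = ceil(220 / 0.15) = 1467.
Z-hop total = 1467 × 2.4 = 3520.8 s.
Altogether 25221.8 + 3520.8 = 28742.6 s, i.e. 7.98 hours.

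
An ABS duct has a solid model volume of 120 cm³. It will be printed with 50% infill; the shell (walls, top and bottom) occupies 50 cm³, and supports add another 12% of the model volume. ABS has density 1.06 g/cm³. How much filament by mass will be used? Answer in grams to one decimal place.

105.4 g

Infill region: 120 − 50 → 70 cm³.
Infill volume = 0.50 × 70 = 35 cm³.
Support: 0.12 × 120 → 14.4 cm³.
Deposited volume = 50 + 35 + 14.4 = 99.4 cm³.
Mass = 99.4 × 1.06 = 105.364 g.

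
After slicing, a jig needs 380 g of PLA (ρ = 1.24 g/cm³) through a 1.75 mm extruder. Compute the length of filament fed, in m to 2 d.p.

127.41 m

Volume = 380 g / 1.24 g·cm⁻³ = 306.4516 cm³ = 306451.6 mm³.
Filament cross-section = π × (1.75/2)² = 2.4053 mm².
L = V/A = 306451.6/2.4053 = 127406.81 mm → 127.41 m.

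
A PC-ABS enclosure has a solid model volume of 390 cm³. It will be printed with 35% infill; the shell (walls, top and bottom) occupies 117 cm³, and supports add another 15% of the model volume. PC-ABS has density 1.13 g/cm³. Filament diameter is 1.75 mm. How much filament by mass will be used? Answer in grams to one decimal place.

306.3 g

Volume inside the shell = 390 − 117, so 273 cm³.
Deposited infill: 0.35 × 273 → 95.55 cm³.
Support = 0.15 × 390, so 58.5 cm³.
Total extruded = 117 + 95.55 + 58.5 = 271.05 cm³.
Mass: 271.05 × 1.13 → 306.2865 g.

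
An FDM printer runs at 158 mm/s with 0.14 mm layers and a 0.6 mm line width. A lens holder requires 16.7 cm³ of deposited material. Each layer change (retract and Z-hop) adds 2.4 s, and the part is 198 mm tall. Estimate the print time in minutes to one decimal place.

77.6 minutes

Line area = 0.14 × 0.6, so 0.084 mm².
Path length: 16700 mm³ / 0.084 mm² → 198809.5 mm.
Print-move time = 198809.5 / 158, so 1258.3 s.
Number of layers: 198 / 0.14 → 1415 (rounded up).
Layer-change overhead = 1415 × 2.4 = 3396 s.
Altogether 1258.3 + 3396 = 4654.3 s, i.e. 77.6 minutes.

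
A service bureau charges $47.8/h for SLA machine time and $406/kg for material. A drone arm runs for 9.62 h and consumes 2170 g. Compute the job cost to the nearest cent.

$1340.86

Machine cost = 47.8 × 9.62, so $459.836.
Material charge: 406 × 2170/1000 → $881.02.
Job cost: 459.836 + 881.02 = 1340.856 ≈ $1340.86.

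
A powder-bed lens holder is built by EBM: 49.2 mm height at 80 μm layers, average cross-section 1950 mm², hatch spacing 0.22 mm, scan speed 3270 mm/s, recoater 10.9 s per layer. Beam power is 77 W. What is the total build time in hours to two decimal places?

Layer count = ceil(49.2 / 0.08) = 615.
Scan path per layer = 1950 / 0.22, so 8863.6 mm.
Beam time per layer = 8863.6 / 3270, so 2.7106 s.
Per-layer time = 2.7106 + 10.9 = 13.6106 s.
Total: 615 × 13.6106 s = 8370.519 s → 2.33 hours.

2.33 hours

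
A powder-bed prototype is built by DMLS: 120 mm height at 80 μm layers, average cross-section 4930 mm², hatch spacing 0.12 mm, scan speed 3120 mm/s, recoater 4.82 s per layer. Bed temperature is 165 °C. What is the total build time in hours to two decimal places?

7.49 hours

Layer count = ceil(120 / 0.08) = 1500.
Scan path per layer: 4930 / 0.12 → 41083.3 mm.
Per-layer scan time: 41083.3 / 3120 → 13.1677 s.
Time per layer = 13.1677 + 4.82, so 17.9877 s.
Total: 1500 × 17.9877 s = 26981.55 s → 7.49 hours.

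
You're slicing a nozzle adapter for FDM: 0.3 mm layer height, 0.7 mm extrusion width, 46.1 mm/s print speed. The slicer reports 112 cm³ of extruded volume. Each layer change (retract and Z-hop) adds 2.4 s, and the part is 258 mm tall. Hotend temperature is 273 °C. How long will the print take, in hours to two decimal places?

Extrusion cross-section = 0.3 × 0.7 = 0.21 mm².
Total extruded path = 112000/0.21 = 533333.3 mm.
Time extruding = 533333.3 / 46.1, so 11569.1 s.
Layer count = ceil(258 / 0.3) = 860.
Z-hop total = 860 × 2.4, so 2064 s.
Total = 11569.1 + 2064 = 13633.1 s = 3.79 hours.

3.79 hours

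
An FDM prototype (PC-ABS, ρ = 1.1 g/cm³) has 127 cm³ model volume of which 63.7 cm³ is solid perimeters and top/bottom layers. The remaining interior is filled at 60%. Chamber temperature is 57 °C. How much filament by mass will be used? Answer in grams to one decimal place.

Volume inside the shell = 127 − 63.7 = 63.3 cm³.
Infill volume: 0.60 × 63.3 → 37.98 cm³.
Total extruded = 63.7 + 37.98 = 101.68 cm³.
Mass = 101.68 × 1.1 = 111.848 g.

111.8 g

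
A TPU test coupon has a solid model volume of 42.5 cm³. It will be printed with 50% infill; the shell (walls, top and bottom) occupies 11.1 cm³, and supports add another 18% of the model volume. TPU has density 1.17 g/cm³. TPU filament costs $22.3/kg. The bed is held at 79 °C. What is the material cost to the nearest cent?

Infill region = 42.5 − 11.1 = 31.4 cm³.
Infill deposited = 0.50 × 31.4 = 15.7 cm³.
Support: 0.18 × 42.5 → 7.65 cm³.
Total printed volume: 11.1 + 15.7 + 7.65 → 34.45 cm³.
Mass: 34.45 × 1.17 → 40.3065 g.
At $22.3/kg: 40.3065/1000 × 22.3 = $0.90.

$0.90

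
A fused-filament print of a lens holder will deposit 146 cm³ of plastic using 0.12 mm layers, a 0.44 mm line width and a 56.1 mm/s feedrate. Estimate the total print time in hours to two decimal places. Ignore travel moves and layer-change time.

Bead cross-section: 0.12 × 0.44 → 0.0528 mm².
Path length: 146000 mm³ / 0.0528 mm² → 2765151.5 mm.
Time extruding = 2765151.5 / 56.1, so 49289.7 s.
In the requested units: 49289.7 s = 13.69 hours.

13.69 hours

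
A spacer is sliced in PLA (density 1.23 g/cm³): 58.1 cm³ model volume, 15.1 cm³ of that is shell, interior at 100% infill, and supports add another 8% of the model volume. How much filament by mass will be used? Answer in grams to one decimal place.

Interior volume = 58.1 − 15.1 = 43 cm³.
Infill volume = 1.00 × 43 = 43 cm³.
Support: 0.08 × 58.1 → 4.648 cm³.
Total extruded: 15.1 + 43 + 4.648 → 62.748 cm³.
Mass: 62.748 × 1.23 → 77.18004 g.

77.2 g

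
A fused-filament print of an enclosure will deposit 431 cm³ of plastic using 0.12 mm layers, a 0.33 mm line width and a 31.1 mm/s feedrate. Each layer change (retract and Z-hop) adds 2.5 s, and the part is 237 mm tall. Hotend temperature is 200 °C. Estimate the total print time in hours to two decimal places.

98.58 hours

Line area = 0.12 × 0.33 = 0.0396 mm².
Total extruded path = 431000/0.0396 = 10883838.4 mm.
Print-move time: 10883838.4 / 31.1 → 349962.6 s.
Number of layers: 237 / 0.12 → 1975 (rounded up).
Layer-change overhead = 1975 × 2.5 = 4937.5 s.
Total = 349962.6 + 4937.5 = 354900.1 s = 98.58 hours.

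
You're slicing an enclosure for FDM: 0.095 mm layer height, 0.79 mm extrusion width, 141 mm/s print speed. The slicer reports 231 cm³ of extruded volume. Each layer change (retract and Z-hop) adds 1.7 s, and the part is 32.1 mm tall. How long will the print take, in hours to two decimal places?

6.22 hours

Extrusion cross-section: 0.095 × 0.79 → 0.07505 mm².
Total extruded path = 231000/0.07505 = 3077948 mm.
Time extruding = 3077948 / 141, so 21829.4 s.
Number of layers: 32.1 / 0.095 → 338 (rounded up).
Z-hop total: 338 × 1.7 → 574.6 s.
Total = 21829.4 + 574.6 = 22404 s = 6.22 hours.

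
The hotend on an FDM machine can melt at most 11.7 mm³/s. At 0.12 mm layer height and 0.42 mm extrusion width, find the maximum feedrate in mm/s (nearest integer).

A = 0.12 × 0.42, so 0.0504 mm².
Max speed = 11.7 / 0.0504 = 232.14 ≈ 232 mm/s.

232 mm/s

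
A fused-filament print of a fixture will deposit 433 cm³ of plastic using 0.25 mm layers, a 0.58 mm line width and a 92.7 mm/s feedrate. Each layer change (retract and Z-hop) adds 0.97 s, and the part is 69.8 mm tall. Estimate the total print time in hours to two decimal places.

9.02 hours

Extrusion cross-section = 0.25 × 0.58, so 0.145 mm².
Path length: 433000 mm³ / 0.145 mm² → 2986206.9 mm.
Extrusion time = 2986206.9 / 92.7 = 32213.7 s.
Number of layers: 69.8 / 0.25 → 280 (rounded up).
Z-hop total = 280 × 0.97 = 271.6 s.
Total = 32213.7 + 271.6 = 32485.3 s = 9.02 hours.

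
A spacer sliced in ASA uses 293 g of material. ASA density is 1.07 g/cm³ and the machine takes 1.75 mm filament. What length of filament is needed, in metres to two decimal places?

Volume = 293 g / 1.07 g·cm⁻³ = 273.8318 cm³ = 273831.8 mm³.
Filament cross-section = π × (1.75/2)² = 2.4053 mm².
Length = 273831.8 / 2.4053 = 113845.18 mm = 113.85 m.

113.85 m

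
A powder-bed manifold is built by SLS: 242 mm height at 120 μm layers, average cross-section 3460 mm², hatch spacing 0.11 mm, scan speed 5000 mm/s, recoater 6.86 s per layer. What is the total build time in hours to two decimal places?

7.37 hours

Layers = ⌈242/0.12⌉ = 2017.
Hatch length per layer: 3460 / 0.11 → 31454.5 mm.
Laser time per layer = 31454.5 / 5000 = 6.2909 s.
Per-layer time: 6.2909 + 6.86 → 13.1509 s.
Build time = 2017 × 13.1509 = 26525.3653 s = 7.37 hours.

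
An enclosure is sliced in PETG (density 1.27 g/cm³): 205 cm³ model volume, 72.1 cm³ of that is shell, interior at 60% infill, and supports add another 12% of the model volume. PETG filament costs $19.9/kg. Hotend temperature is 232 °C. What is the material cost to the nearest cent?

Volume inside the shell = 205 − 72.1, so 132.9 cm³.
Deposited infill = 0.60 × 132.9, so 79.74 cm³.
Support = 0.12 × 205, so 24.6 cm³.
Total extruded: 72.1 + 79.74 + 24.6 → 176.44 cm³.
Mass = 176.44 × 1.27, so 224.0788 g.
Cost = 224.0788 g / 1000 × $19.9/kg = $4.46.

$4.46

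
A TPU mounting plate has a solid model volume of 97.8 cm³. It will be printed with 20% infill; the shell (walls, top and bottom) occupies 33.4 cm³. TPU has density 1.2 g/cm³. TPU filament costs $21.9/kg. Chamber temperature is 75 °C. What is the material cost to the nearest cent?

Infill region = 97.8 − 33.4, so 64.4 cm³.
Infill volume = 0.20 × 64.4 = 12.88 cm³.
Total printed volume = 33.4 + 12.88 = 46.28 cm³.
Mass = 46.28 × 1.2 = 55.536 g.
Cost = 55.536 g / 1000 × $21.9/kg = $1.22.

$1.22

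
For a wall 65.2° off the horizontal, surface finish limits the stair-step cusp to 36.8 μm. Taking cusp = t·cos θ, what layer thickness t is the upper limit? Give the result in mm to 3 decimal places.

t = h_c / cos θ = 0.0368 / 0.4195 = 0.088 mm.

0.088 mm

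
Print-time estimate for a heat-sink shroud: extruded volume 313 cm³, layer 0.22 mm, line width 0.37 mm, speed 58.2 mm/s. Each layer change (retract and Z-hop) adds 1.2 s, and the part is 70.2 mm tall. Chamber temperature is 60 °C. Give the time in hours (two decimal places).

Extrusion cross-section = 0.22 × 0.37 = 0.0814 mm².
Total extruded path = 313000/0.0814 = 3845208.8 mm.
Extrusion time: 3845208.8 / 58.2 → 66068.9 s.
Number of layers: 70.2 / 0.22 → 320 (rounded up).
Layer-change overhead: 320 × 1.2 → 384 s.
Total = 66068.9 + 384 = 66452.9 s = 18.46 hours.

18.46 hours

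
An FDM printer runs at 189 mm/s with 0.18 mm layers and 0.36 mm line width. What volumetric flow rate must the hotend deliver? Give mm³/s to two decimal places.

Extrusion cross-section = 0.18 × 0.36 = 0.0648 mm².
Q = v·A = 189 × 0.0648 = 12.25 mm³/s.

12.25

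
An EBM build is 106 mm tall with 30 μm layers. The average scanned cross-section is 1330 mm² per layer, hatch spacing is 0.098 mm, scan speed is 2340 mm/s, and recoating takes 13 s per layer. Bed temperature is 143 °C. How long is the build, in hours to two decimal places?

18.46 hours

Number of layers: 106 / 0.03 → 3534 (rounded up).
Per-layer scan distance: 1330 / 0.098 → 13571.4 mm.
Beam time per layer = 13571.4 / 2340, so 5.7997 s.
Layer cycle = 5.7997 + 13 = 18.7997 s.
Total: 3534 × 18.7997 s = 66438.1398 s → 18.46 hours.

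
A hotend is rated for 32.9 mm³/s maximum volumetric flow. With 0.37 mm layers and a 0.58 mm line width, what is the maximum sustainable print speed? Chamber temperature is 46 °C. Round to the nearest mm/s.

A = 0.37 × 0.58, so 0.2146 mm².
v_max = Q/A = 32.9/0.2146 = 153.31 mm/s → 153 mm/s.

153 mm/s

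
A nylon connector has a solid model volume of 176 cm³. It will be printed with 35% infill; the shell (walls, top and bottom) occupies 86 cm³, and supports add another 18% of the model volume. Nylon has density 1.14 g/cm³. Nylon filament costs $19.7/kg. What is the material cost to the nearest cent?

$3.35

Volume inside the shell: 176 − 86 → 90 cm³.
Infill deposited = 0.35 × 90 = 31.5 cm³.
Support = 0.18 × 176, so 31.68 cm³.
Total extruded = 86 + 31.5 + 31.68, so 149.18 cm³.
Mass = 149.18 × 1.14, so 170.0652 g.
Cost = 170.0652 g / 1000 × $19.7/kg = $3.35.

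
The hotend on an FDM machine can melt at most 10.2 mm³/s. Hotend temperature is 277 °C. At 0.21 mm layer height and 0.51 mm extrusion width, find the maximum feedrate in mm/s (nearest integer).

Bead cross-section = 0.21 × 0.51 = 0.1071 mm².
Max speed = 10.2 / 0.1071 = 95.24 ≈ 95 mm/s.

95 mm/s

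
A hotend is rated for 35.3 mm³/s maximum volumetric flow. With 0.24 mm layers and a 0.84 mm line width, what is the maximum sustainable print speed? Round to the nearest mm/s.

A = 0.24 × 0.84 = 0.2016 mm².
Max speed = 35.3 / 0.2016 = 175.10 ≈ 175 mm/s.

175 mm/s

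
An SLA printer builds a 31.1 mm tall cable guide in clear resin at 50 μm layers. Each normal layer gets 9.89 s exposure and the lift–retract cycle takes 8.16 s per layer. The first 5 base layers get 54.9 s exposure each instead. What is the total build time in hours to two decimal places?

3.18 hours

Number of layers: 31.1 / 0.05 → 622 (rounded up).
Base layers: 5 × (54.9 + 8.16) → 315.3 s.
Normal layers = 617 × (9.89 + 8.16), so 11136.85 s.
Sum: 315.3 + 11136.85 = 11452.15 s → 3.18 hours.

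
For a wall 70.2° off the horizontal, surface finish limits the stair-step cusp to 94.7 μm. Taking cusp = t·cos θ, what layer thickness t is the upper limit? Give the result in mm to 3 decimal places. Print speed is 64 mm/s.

0.280 mm

Layer height = cusp / cos(70.2°) = 0.0947 / 0.3387 = 0.280 mm.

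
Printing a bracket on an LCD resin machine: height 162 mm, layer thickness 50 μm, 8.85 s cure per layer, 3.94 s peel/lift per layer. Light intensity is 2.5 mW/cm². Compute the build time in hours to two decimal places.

11.51 hours

Number of layers: 162 / 0.05 → 3240 (rounded up).
Each layer takes: 8.85 + 3.94 → 12.79 s.
Build time: 3240 × 12.79 s = 41439.6 s, i.e. 11.51 hours.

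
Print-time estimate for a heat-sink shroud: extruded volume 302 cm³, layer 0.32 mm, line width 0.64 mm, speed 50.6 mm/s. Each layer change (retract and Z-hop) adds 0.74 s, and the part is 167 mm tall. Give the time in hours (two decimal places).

8.20 hours

Line area = 0.32 × 0.64, so 0.2048 mm².
Path length: 302000 mm³ / 0.2048 mm² → 1474609.4 mm.
Extrusion time: 1474609.4 / 50.6 → 29142.5 s.
Layers = ⌈167/0.32⌉ = 522.
Non-print overhead = 522 × 0.74 = 386.28 s.
Altogether 29142.5 + 386.28 = 29528.78 s, i.e. 8.20 hours.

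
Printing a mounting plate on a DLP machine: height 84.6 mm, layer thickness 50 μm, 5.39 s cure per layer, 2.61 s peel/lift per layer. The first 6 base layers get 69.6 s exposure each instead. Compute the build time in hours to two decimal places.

3.87 hours

Layers = ⌈84.6/0.05⌉ = 1692.
Burn-in layers = 6 × (69.6 + 2.61) = 433.26 s.
Regular layers = 1686 × (5.39 + 2.61) = 13488 s.
Sum: 433.26 + 13488 = 13921.26 s → 3.87 hours.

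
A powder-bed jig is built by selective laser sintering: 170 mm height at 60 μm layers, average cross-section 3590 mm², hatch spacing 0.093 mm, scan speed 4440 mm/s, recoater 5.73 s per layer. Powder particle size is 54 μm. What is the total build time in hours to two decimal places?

Number of layers: 170 / 0.06 → 2834 (rounded up).
Scan path per layer: 3590 / 0.093 → 38602.2 mm.
Scan time per layer = 38602.2 / 4440 = 8.6942 s.
Time per layer = 8.6942 + 5.73 = 14.4242 s.
2834 layers × 14.4242 s/layer = 40878.1828 s, i.e. 11.36 hours.

11.36 hours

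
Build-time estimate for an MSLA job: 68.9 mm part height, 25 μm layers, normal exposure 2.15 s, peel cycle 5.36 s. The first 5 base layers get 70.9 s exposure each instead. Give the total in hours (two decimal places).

5.84 hours

Layer count = ceil(68.9 / 0.025) = 2756.
Base layers: 5 × (70.9 + 5.36) → 381.3 s.
Regular layers = 2751 × (2.15 + 5.36), so 20660.01 s.
Total = 381.3 + 20660.01 = 21041.31 s = 5.84 hours.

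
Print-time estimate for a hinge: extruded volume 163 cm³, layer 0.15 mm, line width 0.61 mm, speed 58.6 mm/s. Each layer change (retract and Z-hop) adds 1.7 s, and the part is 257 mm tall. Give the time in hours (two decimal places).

9.25 hours

Extrusion cross-section: 0.15 × 0.61 → 0.0915 mm².
Toolpath length = 163 cm³ / 0.0915 mm² = 163000 / 0.0915 = 1781420.8 mm.
Time extruding: 1781420.8 / 58.6 → 30399.7 s.
Layers = ⌈257/0.15⌉ = 1714.
Z-hop total = 1714 × 1.7, so 2913.8 s.
Altogether 30399.7 + 2913.8 = 33313.5 s, i.e. 9.25 hours.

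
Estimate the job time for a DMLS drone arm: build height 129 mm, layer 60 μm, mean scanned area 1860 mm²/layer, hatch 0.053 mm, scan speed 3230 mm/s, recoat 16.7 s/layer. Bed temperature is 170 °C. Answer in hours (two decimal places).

16.46 hours

Layers = ⌈129/0.06⌉ = 2150.
Hatch length per layer = 1860 / 0.053, so 35094.3 mm.
Laser time per layer = 35094.3 / 3230 = 10.8651 s.
Time per layer: 10.8651 + 16.7 → 27.5651 s.
Build time = 2150 × 27.5651 = 59264.965 s = 16.46 hours.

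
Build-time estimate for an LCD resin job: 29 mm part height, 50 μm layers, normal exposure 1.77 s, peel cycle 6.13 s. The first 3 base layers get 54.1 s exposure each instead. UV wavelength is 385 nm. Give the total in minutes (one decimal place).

79.0 minutes

Number of layers: 29 / 0.05 → 580 (rounded up).
Burn-in layers = 3 × (54.1 + 6.13) = 180.69 s.
Normal layers = 577 × (1.77 + 6.13) = 4558.3 s.
Total = 180.69 + 4558.3 = 4738.99 s = 79.0 minutes.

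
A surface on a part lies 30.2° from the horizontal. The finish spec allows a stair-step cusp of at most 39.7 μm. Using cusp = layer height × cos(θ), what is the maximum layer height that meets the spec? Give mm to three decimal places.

t = h_c / cos θ = 0.0397 / 0.8643 = 0.046 mm.

0.046 mm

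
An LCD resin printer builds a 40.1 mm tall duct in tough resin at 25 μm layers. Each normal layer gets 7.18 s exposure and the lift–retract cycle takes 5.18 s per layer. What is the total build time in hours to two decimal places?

5.51 hours

Layer count = ceil(40.1 / 0.025) = 1604.
Per-layer time: 7.18 + 5.18 → 12.36 s.
Total = 1604 × 12.36 = 19825.44 s = 5.51 hours.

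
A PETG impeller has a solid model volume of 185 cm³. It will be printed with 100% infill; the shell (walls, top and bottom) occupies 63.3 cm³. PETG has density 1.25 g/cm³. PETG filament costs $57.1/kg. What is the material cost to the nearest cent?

$13.20

Interior volume = 185 − 63.3 = 121.7 cm³.
Deposited infill = 1.00 × 121.7 = 121.7 cm³.
Deposited volume = 63.3 + 121.7 = 185 cm³.
Mass = 185 × 1.25, so 231.25 g.
At $57.1/kg: 231.25/1000 × 57.1 = $13.20.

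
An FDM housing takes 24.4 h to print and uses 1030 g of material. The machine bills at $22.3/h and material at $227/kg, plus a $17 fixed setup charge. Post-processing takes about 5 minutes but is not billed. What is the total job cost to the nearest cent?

Machine cost = 22.3 × 24.4, so $544.12.
Material charge: 227 × 1030/1000 → $233.81.
Adding setup: 544.12 + 233.81 + 17 → $794.93.

$794.93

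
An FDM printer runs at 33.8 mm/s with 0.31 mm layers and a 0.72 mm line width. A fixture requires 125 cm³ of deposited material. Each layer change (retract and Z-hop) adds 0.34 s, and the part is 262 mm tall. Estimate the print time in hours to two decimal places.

4.68 hours

Extrusion cross-section = 0.31 × 0.72 = 0.2232 mm².
Path length: 125000 mm³ / 0.2232 mm² → 560035.8 mm.
Time extruding = 560035.8 / 33.8 = 16569.1 s.
Layers = ⌈262/0.31⌉ = 846.
Layer-change overhead = 846 × 0.34 = 287.64 s.
Altogether 16569.1 + 287.64 = 16856.74 s, i.e. 4.68 hours.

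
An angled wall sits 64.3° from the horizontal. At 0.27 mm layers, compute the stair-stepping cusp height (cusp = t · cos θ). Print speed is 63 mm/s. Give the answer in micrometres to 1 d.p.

h_c = t·cos θ = 0.27 × 0.4337 = 0.117099 mm (117.1 μm).

117.1 μm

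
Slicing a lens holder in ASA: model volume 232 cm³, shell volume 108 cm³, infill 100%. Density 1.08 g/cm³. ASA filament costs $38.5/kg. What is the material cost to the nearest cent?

Volume inside the shell: 232 − 108 → 124 cm³.
Infill deposited: 1.00 × 124 → 124 cm³.
Deposited volume = 108 + 124, so 232 cm³.
Mass: 232 × 1.08 → 250.56 g.
At $38.5/kg: 250.56/1000 × 38.5 = $9.65.

$9.65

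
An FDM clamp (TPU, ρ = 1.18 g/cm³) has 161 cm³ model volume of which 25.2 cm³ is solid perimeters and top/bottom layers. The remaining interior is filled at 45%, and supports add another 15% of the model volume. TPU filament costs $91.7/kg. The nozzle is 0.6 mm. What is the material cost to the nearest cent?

Volume inside the shell: 161 − 25.2 → 135.8 cm³.
Deposited infill = 0.45 × 135.8 = 61.11 cm³.
Support: 0.15 × 161 → 24.15 cm³.
Total printed volume = 25.2 + 61.11 + 24.15, so 110.46 cm³.
Mass = 110.46 × 1.18 = 130.3428 g.
Cost = 130.3428 g / 1000 × $91.7/kg = $11.95.

$11.95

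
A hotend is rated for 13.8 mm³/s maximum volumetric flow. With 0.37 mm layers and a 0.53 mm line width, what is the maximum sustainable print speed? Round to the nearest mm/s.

70 mm/s

Bead cross-section: 0.37 × 0.53 → 0.1961 mm².
Max speed = 13.8 / 0.1961 = 70.37 ≈ 70 mm/s.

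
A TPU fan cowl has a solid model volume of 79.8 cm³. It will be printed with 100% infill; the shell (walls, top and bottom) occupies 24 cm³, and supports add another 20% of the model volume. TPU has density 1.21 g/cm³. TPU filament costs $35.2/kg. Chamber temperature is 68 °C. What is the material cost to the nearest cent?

$4.08

Infill region: 79.8 − 24 → 55.8 cm³.
Deposited infill: 1.00 × 55.8 → 55.8 cm³.
Support = 0.20 × 79.8 = 15.96 cm³.
Total extruded = 24 + 55.8 + 15.96 = 95.76 cm³.
Mass: 95.76 × 1.21 → 115.8696 g.
Cost = 115.8696 g / 1000 × $35.2/kg = $4.08.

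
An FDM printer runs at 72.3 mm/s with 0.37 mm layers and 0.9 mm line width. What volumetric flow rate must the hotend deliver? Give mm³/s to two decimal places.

Bead cross-section = 0.37 × 0.9 = 0.333 mm².
Q = v·A = 72.3 × 0.333 = 24.08 mm³/s.

24.08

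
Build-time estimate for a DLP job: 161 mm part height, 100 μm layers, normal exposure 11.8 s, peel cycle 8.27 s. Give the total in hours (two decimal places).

8.98 hours

Layer count = ceil(161 / 0.1) = 1610.
Per-layer time = 11.8 + 8.27, so 20.07 s.
Build time: 1610 × 20.07 s = 32312.7 s, i.e. 8.98 hours.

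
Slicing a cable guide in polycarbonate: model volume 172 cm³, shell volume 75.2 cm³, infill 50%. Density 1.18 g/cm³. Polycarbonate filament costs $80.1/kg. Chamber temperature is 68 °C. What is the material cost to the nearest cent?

$11.68

Interior volume: 172 − 75.2 → 96.8 cm³.
Deposited infill = 0.50 × 96.8, so 48.4 cm³.
Deposited volume = 75.2 + 48.4 = 123.6 cm³.
Mass = 123.6 × 1.18, so 145.848 g.
At $80.1/kg: 145.848/1000 × 80.1 = $11.68.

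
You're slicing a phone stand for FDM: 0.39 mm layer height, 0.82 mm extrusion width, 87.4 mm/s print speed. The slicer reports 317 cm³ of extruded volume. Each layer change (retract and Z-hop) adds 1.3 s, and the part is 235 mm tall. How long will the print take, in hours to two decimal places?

3.37 hours

Bead cross-section = 0.39 × 0.82 = 0.3198 mm².
Total extruded path = 317000/0.3198 = 991244.5 mm.
Extrusion time: 991244.5 / 87.4 → 11341.5 s.
Layers = ⌈235/0.39⌉ = 603.
Layer-change overhead = 603 × 1.3 = 783.9 s.
Altogether 11341.5 + 783.9 = 12125.4 s, i.e. 3.37 hours.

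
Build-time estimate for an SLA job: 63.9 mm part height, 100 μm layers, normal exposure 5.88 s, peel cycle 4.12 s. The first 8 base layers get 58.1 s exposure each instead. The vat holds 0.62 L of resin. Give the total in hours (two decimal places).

Layer count = ceil(63.9 / 0.1) = 639.
Base layers = 8 × (58.1 + 4.12), so 497.76 s.
Normal layers = 631 × (5.88 + 4.12), so 6310 s.
Sum: 497.76 + 6310 = 6807.76 s → 1.89 hours.

1.89 hours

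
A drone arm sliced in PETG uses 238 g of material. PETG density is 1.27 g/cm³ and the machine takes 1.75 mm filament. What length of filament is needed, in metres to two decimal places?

77.91 m

Extruded volume: 238/1.27 = 187.4016 cm³ (187401.6 mm³).
A = π r² = π × 0.875² = 2.4053 mm².
L = V/A = 187401.6/2.4053 = 77911.94 mm → 77.91 m.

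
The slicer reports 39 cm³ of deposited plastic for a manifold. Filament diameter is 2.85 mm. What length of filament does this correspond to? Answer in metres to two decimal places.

6.11 m

A = π r² = π × 1.425² = 6.3794 mm².
L = 39000 mm³ / 6.3794 mm² = 6113.43 mm, i.e. 6.11 m.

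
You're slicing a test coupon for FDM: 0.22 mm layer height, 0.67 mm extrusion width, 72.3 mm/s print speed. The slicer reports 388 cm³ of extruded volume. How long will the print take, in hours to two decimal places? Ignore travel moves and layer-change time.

Bead cross-section = 0.22 × 0.67, so 0.1474 mm².
Total extruded path = 388000/0.1474 = 2632293.1 mm.
Time extruding = 2632293.1 / 72.3 = 36407.9 s.
That's 36407.9 s → 10.11 hours.

10.11 hours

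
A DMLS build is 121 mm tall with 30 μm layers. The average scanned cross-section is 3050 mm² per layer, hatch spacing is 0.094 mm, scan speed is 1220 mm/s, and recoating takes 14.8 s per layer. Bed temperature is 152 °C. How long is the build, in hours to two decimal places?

Layer count = ceil(121 / 0.03) = 4034.
Scan path per layer = 3050 / 0.094, so 32446.8 mm.
Scan time per layer: 32446.8 / 1220 → 26.5957 s.
Time per layer = 26.5957 + 14.8, so 41.3957 s.
4034 layers × 41.3957 s/layer = 166990.2538 s, i.e. 46.39 hours.

46.39 hours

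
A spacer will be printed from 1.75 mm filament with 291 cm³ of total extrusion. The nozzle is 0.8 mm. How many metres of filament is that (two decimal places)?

Cross-section of 1.75 mm filament: π·(1.75/2)² = 2.4053 mm².
Length = 291 cm³ / 2.4053 mm² = 291000 / 2.4053 = 120982.83 mm = 120.98 m.

120.98 m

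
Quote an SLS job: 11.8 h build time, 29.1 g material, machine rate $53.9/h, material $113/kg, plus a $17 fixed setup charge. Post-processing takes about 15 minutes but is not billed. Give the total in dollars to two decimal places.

Time charge = 53.9 × 11.8 = $636.02.
Material charge = 113 × 29.1/1000, so $3.2883.
Total = 636.02 + 3.2883 + 17 = 656.3083 ≈ $656.31.

$656.31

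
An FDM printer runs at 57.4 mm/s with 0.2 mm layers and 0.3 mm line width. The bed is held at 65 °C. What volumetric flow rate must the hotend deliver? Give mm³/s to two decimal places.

3.44

Extrusion cross-section = 0.2 × 0.3 = 0.06 mm².
Volumetric flow = 57.4 × 0.06 = 3.44 mm³/s.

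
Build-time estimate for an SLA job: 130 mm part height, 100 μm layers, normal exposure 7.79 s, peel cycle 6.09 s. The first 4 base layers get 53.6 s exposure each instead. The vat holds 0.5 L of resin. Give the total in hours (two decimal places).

5.06 hours

Layer count = ceil(130 / 0.1) = 1300.
Burn-in layers = 4 × (53.6 + 6.09), so 238.76 s.
Remaining layers = 1296 × (7.79 + 6.09), so 17988.48 s.
Sum: 238.76 + 17988.48 = 18227.24 s → 5.06 hours.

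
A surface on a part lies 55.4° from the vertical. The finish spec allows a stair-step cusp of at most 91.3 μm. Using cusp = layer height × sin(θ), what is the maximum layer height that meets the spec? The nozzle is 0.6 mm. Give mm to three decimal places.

0.111 mm

sin(55.4°) = 0.8231; t_max = 0.0913/0.8231 = 0.111 mm.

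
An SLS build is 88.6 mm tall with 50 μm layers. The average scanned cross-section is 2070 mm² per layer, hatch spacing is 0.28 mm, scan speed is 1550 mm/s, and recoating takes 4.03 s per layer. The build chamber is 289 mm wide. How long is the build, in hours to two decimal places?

Layer count = ceil(88.6 / 0.05) = 1772.
Hatch length per layer = 2070 / 0.28 = 7392.9 mm.
Scan time per layer = 7392.9 / 1550 = 4.7696 s.
Per-layer time: 4.7696 + 4.03 → 8.7996 s.
Total: 1772 × 8.7996 s = 15592.8912 s → 4.33 hours.

4.33 hours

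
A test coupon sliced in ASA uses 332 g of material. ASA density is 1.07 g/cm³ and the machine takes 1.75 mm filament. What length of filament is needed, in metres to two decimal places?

129.00 m

Extruded volume: 332/1.07 = 310.2804 cm³ (310280.4 mm³).
Filament cross-section = π × (1.75/2)² = 2.4053 mm².
L = V/A = 310280.4/2.4053 = 128998.63 mm → 129.00 m.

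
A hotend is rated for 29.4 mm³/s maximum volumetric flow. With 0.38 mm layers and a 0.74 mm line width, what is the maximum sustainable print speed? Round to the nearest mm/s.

Bead cross-section: 0.38 × 0.74 → 0.2812 mm².
Max speed = 29.4 / 0.2812 = 104.55 ≈ 105 mm/s.

105 mm/s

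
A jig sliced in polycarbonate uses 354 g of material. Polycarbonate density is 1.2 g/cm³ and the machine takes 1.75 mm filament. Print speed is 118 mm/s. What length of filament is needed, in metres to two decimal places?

122.65 m

Extruded volume: 354/1.2 = 295 cm³ (295000 mm³).
A = π r² = π × 0.875² = 2.4053 mm².
Length = 295000 / 2.4053 = 122645.82 mm = 122.65 m.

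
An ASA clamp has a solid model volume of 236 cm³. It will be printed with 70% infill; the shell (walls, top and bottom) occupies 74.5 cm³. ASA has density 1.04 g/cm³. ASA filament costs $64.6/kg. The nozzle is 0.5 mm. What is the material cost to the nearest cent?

Interior volume = 236 − 74.5, so 161.5 cm³.
Deposited infill: 0.70 × 161.5 → 113.05 cm³.
Total printed volume = 74.5 + 113.05, so 187.55 cm³.
Mass: 187.55 × 1.04 → 195.052 g.
Cost = 195.052 g / 1000 × $64.6/kg = $12.60.

$12.60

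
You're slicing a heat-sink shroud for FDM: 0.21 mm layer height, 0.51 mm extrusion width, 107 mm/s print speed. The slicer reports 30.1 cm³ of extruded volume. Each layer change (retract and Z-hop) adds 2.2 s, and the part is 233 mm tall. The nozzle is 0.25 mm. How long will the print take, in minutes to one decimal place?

84.5 minutes

Line area = 0.21 × 0.51 = 0.1071 mm².
Path length: 30100 mm³ / 0.1071 mm² → 281045.8 mm.
Extrusion time: 281045.8 / 107 → 2626.6 s.
Layer count = ceil(233 / 0.21) = 1110.
Layer-change overhead: 1110 × 2.2 → 2442 s.
Altogether 2626.6 + 2442 = 5068.6 s, i.e. 84.5 minutes.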